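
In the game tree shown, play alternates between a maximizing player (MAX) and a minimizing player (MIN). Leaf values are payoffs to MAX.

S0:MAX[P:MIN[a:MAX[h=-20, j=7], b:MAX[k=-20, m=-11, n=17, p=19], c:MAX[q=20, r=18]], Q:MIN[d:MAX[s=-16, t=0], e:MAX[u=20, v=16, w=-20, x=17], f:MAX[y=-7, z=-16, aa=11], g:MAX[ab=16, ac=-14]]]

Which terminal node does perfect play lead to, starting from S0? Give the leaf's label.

j

a (MAX): max(-20, 7) = 7
b (MAX): max(-20, -11, 17, 19) = 19
c (MAX): max(20, 18) = 20
P (MIN): min(7, 19, 20) = 7
d (MAX): max(-16, 0) = 0
e (MAX): max(20, 16, -20, 17) = 20
f (MAX): max(-7, -16, 11) = 11
g (MAX): max(16, -14) = 16
Q (MIN): min(0, 20, 11, 16) = 0
S0 (MAX): max(7, 0) = 7
At S0, MAX picks P (highest: 7).
At P, MIN picks a (lowest: 7).
At a, MAX picks j (highest: 7).
Terminal value 7.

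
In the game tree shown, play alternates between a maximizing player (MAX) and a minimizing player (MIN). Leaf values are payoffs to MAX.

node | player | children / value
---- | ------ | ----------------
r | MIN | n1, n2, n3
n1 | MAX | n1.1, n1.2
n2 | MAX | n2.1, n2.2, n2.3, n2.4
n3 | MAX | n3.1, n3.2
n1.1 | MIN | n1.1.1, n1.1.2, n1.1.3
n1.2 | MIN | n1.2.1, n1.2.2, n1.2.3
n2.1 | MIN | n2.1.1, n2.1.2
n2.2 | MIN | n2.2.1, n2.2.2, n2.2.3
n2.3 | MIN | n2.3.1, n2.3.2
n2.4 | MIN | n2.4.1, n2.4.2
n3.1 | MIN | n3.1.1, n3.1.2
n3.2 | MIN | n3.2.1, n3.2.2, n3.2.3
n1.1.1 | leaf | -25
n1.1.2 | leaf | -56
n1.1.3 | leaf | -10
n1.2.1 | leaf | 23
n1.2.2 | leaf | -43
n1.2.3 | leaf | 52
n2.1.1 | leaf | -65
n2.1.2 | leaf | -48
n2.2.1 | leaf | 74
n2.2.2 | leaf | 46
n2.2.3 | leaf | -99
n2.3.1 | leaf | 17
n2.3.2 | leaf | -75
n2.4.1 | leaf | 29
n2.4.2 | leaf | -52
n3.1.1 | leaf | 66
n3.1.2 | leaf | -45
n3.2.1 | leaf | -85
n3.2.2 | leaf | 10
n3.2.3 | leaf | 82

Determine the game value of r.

n1.1 (MIN): min(-25, -56, -10) = -56
n1.2 (MIN): min(23, -43, 52) = -43
n1 (MAX): max(-56, -43) = -43
n2.1 (MIN): min(-65, -48) = -65
n2.2 (MIN): min(74, 46, -99) = -99
n2.3 (MIN): min(17, -75) = -75
n2.4 (MIN): min(29, -52) = -52
n2 (MAX): max(-65, -99, -75, -52) = -52
n3.1 (MIN): min(66, -45) = -45
n3.2 (MIN): min(-85, 10, 82) = -85
n3 (MAX): max(-45, -85) = -45
r (MIN): min(-43, -52, -45) = -52

-52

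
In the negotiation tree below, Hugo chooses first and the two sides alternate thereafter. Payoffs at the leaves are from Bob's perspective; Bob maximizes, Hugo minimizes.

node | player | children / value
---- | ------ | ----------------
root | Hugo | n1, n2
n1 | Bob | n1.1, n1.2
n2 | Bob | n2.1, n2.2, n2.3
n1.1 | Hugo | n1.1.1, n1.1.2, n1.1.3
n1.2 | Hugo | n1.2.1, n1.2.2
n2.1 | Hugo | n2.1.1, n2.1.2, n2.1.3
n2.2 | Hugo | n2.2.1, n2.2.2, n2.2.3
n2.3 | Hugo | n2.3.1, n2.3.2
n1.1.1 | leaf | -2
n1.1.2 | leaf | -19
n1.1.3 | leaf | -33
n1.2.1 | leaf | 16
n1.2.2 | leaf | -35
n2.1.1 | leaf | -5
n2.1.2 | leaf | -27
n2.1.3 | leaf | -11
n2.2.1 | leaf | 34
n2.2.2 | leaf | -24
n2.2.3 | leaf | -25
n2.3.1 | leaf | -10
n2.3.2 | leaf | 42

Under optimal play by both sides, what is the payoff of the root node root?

n1.1 (Hugo): min(-2, -19, -33) = -33
n1.2 (Hugo): min(16, -35) = -35
n1 (Bob): max(-33, -35) = -33
n2.1 (Hugo): min(-5, -27, -11) = -27
n2.2 (Hugo): min(34, -24, -25) = -25
n2.3 (Hugo): min(-10, 42) = -10
n2 (Bob): max(-27, -25, -10) = -10
root (Hugo): min(-33, -10) = -33

-33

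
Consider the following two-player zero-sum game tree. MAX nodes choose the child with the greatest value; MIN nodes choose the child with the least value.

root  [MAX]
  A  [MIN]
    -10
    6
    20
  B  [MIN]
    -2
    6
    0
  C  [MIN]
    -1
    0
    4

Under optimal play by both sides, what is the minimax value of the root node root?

A (MIN): min(-10, 6, 20) = -10
B (MIN): min(-2, 6, 0) = -2
C (MIN): min(-1, 0, 4) = -1
root (MAX): max(-10, -2, -1) = -1

-1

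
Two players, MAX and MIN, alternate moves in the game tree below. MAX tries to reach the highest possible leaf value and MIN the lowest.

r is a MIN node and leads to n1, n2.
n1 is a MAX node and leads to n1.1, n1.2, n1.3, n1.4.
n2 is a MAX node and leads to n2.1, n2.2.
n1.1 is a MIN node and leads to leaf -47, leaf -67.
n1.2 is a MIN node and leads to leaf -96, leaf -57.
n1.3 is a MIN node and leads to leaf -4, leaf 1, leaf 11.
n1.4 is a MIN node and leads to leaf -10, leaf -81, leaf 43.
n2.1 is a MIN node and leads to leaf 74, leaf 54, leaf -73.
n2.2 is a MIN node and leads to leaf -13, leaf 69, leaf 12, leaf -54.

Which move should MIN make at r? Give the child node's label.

n2

n1.1 (MIN): min(-47, -67) = -67
n1.2 (MIN): min(-96, -57) = -96
n1.3 (MIN): min(-4, 1, 11) = -4
n1.4 (MIN): min(-10, -81, 43) = -81
n1 (MAX): max(-67, -96, -4, -81) = -4
n2.1 (MIN): min(74, 54, -73) = -73
n2.2 (MIN): min(-13, 69, 12, -54) = -54
n2 (MAX): max(-73, -54) = -54
r (MIN): min(-4, -54) = -54
MIN at r wants the lowest of {n1=-4, n2=-54}, so chooses n2.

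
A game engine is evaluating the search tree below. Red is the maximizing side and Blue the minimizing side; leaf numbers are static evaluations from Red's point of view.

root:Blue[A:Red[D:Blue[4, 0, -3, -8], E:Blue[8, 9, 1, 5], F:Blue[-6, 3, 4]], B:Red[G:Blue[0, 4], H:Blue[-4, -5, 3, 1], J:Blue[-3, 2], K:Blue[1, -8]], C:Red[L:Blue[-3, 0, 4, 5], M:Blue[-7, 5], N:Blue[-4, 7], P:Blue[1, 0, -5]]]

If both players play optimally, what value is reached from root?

-3

D (Blue): min(4, 0, -3, -8) = -8
E (Blue): min(8, 9, 1, 5) = 1
F (Blue): min(-6, 3, 4) = -6
A (Red): max(-8, 1, -6) = 1
G (Blue): min(0, 4) = 0
H (Blue): min(-4, -5, 3, 1) = -5
J (Blue): min(-3, 2) = -3
K (Blue): min(1, -8) = -8
B (Red): max(0, -5, -3, -8) = 0
L (Blue): min(-3, 0, 4, 5) = -3
M (Blue): min(-7, 5) = -7
N (Blue): min(-4, 7) = -4
P (Blue): min(1, 0, -5) = -5
C (Red): max(-3, -7, -4, -5) = -3
root (Blue): min(1, 0, -3) = -3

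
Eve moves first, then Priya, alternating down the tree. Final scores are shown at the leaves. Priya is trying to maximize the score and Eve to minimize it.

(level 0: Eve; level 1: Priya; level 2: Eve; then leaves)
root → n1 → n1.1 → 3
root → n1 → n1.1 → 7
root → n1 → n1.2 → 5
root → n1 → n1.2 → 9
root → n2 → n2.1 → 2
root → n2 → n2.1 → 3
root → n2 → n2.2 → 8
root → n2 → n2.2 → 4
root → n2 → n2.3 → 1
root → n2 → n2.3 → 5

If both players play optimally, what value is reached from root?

4

n1.1 (Eve): min(3, 7) = 3
n1.2 (Eve): min(5, 9) = 5
n1 (Priya): max(3, 5) = 5
n2.1 (Eve): min(2, 3) = 2
n2.2 (Eve): min(8, 4) = 4
n2.3 (Eve): min(1, 5) = 1
n2 (Priya): max(2, 4, 1) = 4
root (Eve): min(5, 4) = 4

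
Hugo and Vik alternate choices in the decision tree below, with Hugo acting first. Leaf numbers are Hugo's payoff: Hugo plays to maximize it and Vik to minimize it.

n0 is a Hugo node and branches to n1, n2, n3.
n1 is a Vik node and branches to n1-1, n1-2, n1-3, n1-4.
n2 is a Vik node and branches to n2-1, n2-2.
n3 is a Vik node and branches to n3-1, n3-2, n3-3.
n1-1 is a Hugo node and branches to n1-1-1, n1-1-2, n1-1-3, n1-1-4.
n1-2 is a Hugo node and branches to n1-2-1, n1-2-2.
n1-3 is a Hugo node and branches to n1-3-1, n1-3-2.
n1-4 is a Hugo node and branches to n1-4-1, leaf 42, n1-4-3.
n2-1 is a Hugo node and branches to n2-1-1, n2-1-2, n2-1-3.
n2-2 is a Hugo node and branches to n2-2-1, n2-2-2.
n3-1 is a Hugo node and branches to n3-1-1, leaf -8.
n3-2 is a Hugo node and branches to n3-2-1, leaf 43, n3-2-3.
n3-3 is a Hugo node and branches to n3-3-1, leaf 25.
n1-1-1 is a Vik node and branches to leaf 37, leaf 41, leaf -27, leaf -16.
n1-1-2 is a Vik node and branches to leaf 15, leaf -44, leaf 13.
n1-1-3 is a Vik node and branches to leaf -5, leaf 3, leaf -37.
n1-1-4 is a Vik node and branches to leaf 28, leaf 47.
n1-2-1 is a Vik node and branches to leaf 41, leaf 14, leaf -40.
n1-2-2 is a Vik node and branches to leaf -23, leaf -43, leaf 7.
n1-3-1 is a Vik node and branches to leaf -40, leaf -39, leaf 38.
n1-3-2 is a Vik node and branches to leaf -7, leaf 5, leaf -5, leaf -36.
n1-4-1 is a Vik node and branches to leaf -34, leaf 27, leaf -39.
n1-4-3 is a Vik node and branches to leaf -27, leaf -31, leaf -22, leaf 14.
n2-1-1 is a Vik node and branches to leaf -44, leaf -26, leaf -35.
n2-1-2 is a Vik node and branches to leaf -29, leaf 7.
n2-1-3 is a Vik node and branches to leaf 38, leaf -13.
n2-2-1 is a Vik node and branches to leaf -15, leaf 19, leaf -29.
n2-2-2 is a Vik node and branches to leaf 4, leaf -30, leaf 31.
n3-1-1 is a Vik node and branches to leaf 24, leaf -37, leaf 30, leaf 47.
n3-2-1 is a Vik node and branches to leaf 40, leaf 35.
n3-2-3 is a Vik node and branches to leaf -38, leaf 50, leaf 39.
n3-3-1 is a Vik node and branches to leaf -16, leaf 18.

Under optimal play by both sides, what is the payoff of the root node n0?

n1-1-1 (Vik): min(37, 41, -27, -16) = -27
n1-1-2 (Vik): min(15, -44, 13) = -44
n1-1-3 (Vik): min(-5, 3, -37) = -37
n1-1-4 (Vik): min(28, 47) = 28
n1-1 (Hugo): max(-27, -44, -37, 28) = 28
n1-2-1 (Vik): min(41, 14, -40) = -40
n1-2-2 (Vik): min(-23, -43, 7) = -43
n1-2 (Hugo): max(-40, -43) = -40
n1-3-1 (Vik): min(-40, -39, 38) = -40
n1-3-2 (Vik): min(-7, 5, -5, -36) = -36
n1-3 (Hugo): max(-40, -36) = -36
n1-4-1 (Vik): min(-34, 27, -39) = -39
n1-4-3 (Vik): min(-27, -31, -22, 14) = -31
n1-4 (Hugo): max(-39, 42, -31) = 42
n1 (Vik): min(28, -40, -36, 42) = -40
n2-1-1 (Vik): min(-44, -26, -35) = -44
n2-1-2 (Vik): min(-29, 7) = -29
n2-1-3 (Vik): min(38, -13) = -13
n2-1 (Hugo): max(-44, -29, -13) = -13
n2-2-1 (Vik): min(-15, 19, -29) = -29
n2-2-2 (Vik): min(4, -30, 31) = -30
n2-2 (Hugo): max(-29, -30) = -29
n2 (Vik): min(-13, -29) = -29
n3-1-1 (Vik): min(24, -37, 30, 47) = -37
n3-1 (Hugo): max(-37, -8) = -8
n3-2-1 (Vik): min(40, 35) = 35
n3-2-3 (Vik): min(-38, 50, 39) = -38
n3-2 (Hugo): max(35, 43, -38) = 43
n3-3-1 (Vik): min(-16, 18) = -16
n3-3 (Hugo): max(-16, 25) = 25
n3 (Vik): min(-8, 43, 25) = -8
n0 (Hugo): max(-40, -29, -8) = -8

-8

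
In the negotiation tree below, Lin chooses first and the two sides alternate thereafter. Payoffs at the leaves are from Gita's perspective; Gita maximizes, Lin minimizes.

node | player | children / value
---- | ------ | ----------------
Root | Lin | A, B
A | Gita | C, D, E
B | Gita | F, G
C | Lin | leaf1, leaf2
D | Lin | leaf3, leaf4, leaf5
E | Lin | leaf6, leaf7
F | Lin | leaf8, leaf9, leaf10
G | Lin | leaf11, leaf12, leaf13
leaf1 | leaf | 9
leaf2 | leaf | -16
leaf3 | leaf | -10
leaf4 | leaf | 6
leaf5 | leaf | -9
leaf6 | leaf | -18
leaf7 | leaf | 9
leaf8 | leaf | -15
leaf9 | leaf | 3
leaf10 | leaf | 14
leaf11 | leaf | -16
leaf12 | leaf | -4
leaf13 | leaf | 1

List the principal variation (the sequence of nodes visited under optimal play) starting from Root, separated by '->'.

Root -> B -> F -> leaf8

C (Lin): min(9, -16) = -16
D (Lin): min(-10, 6, -9) = -10
E (Lin): min(-18, 9) = -18
A (Gita): max(-16, -10, -18) = -10
F (Lin): min(-15, 3, 14) = -15
G (Lin): min(-16, -4, 1) = -16
B (Gita): max(-15, -16) = -15
Root (Lin): min(-10, -15) = -15
At Root, Lin picks B (lowest: -15).
At B, Gita picks F (highest: -15).
At F, Lin picks leaf8 (lowest: -15).
Terminal value -15.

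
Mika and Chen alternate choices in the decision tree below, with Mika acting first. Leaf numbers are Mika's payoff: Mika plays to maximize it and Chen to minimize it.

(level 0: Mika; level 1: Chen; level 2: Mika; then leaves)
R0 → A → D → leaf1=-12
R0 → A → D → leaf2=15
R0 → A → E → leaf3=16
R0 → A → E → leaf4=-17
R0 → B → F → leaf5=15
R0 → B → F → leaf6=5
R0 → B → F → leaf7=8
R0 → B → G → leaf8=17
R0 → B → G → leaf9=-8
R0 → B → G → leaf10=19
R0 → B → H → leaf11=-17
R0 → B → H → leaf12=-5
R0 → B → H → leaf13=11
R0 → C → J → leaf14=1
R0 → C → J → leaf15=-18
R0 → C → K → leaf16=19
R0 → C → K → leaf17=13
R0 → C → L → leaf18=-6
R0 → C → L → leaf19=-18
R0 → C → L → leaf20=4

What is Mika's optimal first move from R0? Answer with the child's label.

D (Mika): max(-12, 15) = 15
E (Mika): max(16, -17) = 16
A (Chen): min(15, 16) = 15
F (Mika): max(15, 5, 8) = 15
G (Mika): max(17, -8, 19) = 19
H (Mika): max(-17, -5, 11) = 11
B (Chen): min(15, 19, 11) = 11
J (Mika): max(1, -18) = 1
K (Mika): max(19, 13) = 19
L (Mika): max(-6, -18, 4) = 4
C (Chen): min(1, 19, 4) = 1
R0 (Mika): max(15, 11, 1) = 15
Mika at R0 wants the highest of {A=15, B=11, C=1}, so chooses A.

A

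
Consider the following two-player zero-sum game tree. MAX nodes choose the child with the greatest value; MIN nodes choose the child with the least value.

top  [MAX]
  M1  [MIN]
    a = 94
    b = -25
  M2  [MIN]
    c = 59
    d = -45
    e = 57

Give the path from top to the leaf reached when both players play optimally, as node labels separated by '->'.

top -> M1 -> b

M1 (MIN): min(94, -25) = -25
M2 (MIN): min(59, -45, 57) = -45
top (MAX): max(-25, -45) = -25
At top, MAX picks M1 (highest: -25).
At M1, MIN picks b (lowest: -25).
Terminal value -25.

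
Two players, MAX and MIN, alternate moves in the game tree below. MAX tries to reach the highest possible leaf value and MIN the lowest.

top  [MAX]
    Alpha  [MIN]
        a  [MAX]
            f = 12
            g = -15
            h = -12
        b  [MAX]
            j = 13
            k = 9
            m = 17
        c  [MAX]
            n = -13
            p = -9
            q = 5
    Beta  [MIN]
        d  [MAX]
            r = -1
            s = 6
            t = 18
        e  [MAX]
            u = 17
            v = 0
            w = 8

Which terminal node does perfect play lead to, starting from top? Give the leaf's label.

a (MAX): max(12, -15, -12) = 12
b (MAX): max(13, 9, 17) = 17
c (MAX): max(-13, -9, 5) = 5
Alpha (MIN): min(12, 17, 5) = 5
d (MAX): max(-1, 6, 18) = 18
e (MAX): max(17, 0, 8) = 17
Beta (MIN): min(18, 17) = 17
top (MAX): max(5, 17) = 17
At top, MAX picks Beta (highest: 17).
At Beta, MIN picks e (lowest: 17).
At e, MAX picks u (highest: 17).
Terminal value 17.

u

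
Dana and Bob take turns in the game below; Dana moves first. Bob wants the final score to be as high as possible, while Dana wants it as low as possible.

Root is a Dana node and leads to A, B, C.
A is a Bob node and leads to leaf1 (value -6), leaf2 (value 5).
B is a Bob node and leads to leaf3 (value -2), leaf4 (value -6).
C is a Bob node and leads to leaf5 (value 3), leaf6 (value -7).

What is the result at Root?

-2

A (Bob): max(-6, 5) = 5
B (Bob): max(-2, -6) = -2
C (Bob): max(3, -7) = 3
Root (Dana): min(5, -2, 3) = -2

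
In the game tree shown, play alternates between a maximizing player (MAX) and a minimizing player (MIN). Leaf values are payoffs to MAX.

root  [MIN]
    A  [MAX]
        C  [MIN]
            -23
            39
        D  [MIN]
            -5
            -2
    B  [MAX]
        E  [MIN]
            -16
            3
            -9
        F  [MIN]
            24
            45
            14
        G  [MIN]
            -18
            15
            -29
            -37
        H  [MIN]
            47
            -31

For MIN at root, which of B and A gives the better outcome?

E (MIN): min(-16, 3, -9) = -16
F (MIN): min(24, 45, 14) = 14
G (MIN): min(-18, 15, -29, -37) = -37
H (MIN): min(47, -31) = -31
B (MAX): max(-16, 14, -37, -31) = 14
C (MIN): min(-23, 39) = -23
D (MIN): min(-5, -2) = -5
A (MAX): max(-23, -5) = -5
MIN prefers the lower value; B=14, A=-5. A is better since -5 < 14.

A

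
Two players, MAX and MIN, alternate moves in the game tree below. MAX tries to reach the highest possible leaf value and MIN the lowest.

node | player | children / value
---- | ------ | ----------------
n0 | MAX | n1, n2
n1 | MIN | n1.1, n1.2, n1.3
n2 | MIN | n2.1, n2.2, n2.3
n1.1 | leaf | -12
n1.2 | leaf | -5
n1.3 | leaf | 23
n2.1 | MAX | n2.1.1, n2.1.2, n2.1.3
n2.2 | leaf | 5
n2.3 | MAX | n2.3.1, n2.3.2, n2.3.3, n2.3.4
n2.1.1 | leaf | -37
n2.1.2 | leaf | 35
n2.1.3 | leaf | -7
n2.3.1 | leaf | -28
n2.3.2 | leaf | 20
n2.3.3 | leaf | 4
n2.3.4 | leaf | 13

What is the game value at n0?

n1 (MIN): min(-12, -5, 23) = -12
n2.1 (MAX): max(-37, 35, -7) = 35
n2.3 (MAX): max(-28, 20, 4, 13) = 20
n2 (MIN): min(35, 5, 20) = 5
n0 (MAX): max(-12, 5) = 5

5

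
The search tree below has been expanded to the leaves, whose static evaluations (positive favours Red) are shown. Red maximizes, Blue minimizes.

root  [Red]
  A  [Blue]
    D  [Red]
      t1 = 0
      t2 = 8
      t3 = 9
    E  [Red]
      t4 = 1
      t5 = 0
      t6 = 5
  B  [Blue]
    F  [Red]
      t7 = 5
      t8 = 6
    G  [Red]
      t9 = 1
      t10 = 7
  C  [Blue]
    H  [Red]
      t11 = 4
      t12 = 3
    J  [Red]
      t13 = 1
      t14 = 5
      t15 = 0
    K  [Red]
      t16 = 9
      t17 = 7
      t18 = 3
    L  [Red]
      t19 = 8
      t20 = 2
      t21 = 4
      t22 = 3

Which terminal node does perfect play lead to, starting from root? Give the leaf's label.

D (Red): max(0, 8, 9) = 9
E (Red): max(1, 0, 5) = 5
A (Blue): min(9, 5) = 5
F (Red): max(5, 6) = 6
G (Red): max(1, 7) = 7
B (Blue): min(6, 7) = 6
H (Red): max(4, 3) = 4
J (Red): max(1, 5, 0) = 5
K (Red): max(9, 7, 3) = 9
L (Red): max(8, 2, 4, 3) = 8
C (Blue): min(4, 5, 9, 8) = 4
root (Red): max(5, 6, 4) = 6
At root, Red picks B (highest: 6).
At B, Blue picks F (lowest: 6).
At F, Red picks t8 (highest: 6).
Terminal value 6.

t8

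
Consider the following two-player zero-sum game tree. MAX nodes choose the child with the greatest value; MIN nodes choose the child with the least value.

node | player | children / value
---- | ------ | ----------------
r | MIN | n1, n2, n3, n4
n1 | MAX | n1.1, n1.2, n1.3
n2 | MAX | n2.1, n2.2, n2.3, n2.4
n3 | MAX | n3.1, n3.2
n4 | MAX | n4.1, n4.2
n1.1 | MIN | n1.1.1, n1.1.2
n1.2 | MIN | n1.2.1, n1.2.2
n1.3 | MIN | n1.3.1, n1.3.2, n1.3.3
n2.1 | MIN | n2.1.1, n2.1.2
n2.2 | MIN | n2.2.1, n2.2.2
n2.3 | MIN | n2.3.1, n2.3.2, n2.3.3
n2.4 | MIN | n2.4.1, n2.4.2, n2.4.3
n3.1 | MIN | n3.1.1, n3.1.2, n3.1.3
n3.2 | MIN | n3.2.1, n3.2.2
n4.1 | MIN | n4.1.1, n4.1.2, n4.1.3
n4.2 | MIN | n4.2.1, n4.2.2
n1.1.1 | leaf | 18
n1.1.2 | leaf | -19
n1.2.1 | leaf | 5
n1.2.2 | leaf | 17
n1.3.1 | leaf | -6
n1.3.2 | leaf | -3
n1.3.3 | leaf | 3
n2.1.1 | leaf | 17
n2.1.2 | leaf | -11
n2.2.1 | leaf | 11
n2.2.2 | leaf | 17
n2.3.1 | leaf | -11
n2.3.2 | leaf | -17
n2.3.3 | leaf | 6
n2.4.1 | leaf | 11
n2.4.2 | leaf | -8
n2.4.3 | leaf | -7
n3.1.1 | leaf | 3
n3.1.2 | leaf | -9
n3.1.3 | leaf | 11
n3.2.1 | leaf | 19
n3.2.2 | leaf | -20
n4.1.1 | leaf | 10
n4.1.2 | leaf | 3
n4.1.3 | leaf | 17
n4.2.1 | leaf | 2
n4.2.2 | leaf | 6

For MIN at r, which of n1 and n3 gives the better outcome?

n3

n1.1 (MIN): min(18, -19) = -19
n1.2 (MIN): min(5, 17) = 5
n1.3 (MIN): min(-6, -3, 3) = -6
n1 (MAX): max(-19, 5, -6) = 5
n3.1 (MIN): min(3, -9, 11) = -9
n3.2 (MIN): min(19, -20) = -20
n3 (MAX): max(-9, -20) = -9
MIN prefers the lower value; n1=5, n3=-9. n3 is better since -9 < 5.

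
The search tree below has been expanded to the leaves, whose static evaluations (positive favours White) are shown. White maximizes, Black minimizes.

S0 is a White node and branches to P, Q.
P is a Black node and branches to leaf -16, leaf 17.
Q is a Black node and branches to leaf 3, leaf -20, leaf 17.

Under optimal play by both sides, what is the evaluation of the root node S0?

P (Black): min(-16, 17) = -16
Q (Black): min(3, -20, 17) = -20
S0 (White): max(-16, -20) = -16

-16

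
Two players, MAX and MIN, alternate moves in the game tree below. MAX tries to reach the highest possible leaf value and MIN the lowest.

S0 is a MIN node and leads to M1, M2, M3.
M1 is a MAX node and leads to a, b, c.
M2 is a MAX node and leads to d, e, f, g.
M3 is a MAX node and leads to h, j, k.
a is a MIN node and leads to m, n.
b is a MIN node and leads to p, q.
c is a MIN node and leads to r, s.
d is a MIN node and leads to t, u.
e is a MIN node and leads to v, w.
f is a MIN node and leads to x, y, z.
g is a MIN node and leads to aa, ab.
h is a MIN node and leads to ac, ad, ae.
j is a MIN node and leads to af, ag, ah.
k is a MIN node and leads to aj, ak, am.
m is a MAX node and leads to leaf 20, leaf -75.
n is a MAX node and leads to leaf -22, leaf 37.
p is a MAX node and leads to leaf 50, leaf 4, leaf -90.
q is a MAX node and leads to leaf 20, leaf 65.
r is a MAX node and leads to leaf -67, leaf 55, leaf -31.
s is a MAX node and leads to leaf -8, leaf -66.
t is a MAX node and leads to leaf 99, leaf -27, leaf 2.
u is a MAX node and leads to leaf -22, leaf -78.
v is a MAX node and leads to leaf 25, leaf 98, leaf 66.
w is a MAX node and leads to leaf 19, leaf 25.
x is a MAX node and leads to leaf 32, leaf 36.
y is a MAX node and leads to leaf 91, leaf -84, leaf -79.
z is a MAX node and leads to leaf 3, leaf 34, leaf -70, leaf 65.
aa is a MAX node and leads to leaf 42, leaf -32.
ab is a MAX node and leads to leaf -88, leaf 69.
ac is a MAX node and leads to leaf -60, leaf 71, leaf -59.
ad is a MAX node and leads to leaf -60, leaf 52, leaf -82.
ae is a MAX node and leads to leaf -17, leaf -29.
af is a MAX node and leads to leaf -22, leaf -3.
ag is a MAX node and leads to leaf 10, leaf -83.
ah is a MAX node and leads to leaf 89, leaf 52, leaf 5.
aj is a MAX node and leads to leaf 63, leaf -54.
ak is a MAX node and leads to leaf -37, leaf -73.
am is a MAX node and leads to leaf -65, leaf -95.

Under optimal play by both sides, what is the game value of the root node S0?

-3

m (MAX): max(20, -75) = 20
n (MAX): max(-22, 37) = 37
a (MIN): min(20, 37) = 20
p (MAX): max(50, 4, -90) = 50
q (MAX): max(20, 65) = 65
b (MIN): min(50, 65) = 50
r (MAX): max(-67, 55, -31) = 55
s (MAX): max(-8, -66) = -8
c (MIN): min(55, -8) = -8
M1 (MAX): max(20, 50, -8) = 50
t (MAX): max(99, -27, 2) = 99
u (MAX): max(-22, -78) = -22
d (MIN): min(99, -22) = -22
v (MAX): max(25, 98, 66) = 98
w (MAX): max(19, 25) = 25
e (MIN): min(98, 25) = 25
x (MAX): max(32, 36) = 36
y (MAX): max(91, -84, -79) = 91
z (MAX): max(3, 34, -70, 65) = 65
f (MIN): min(36, 91, 65) = 36
aa (MAX): max(42, -32) = 42
ab (MAX): max(-88, 69) = 69
g (MIN): min(42, 69) = 42
M2 (MAX): max(-22, 25, 36, 42) = 42
ac (MAX): max(-60, 71, -59) = 71
ad (MAX): max(-60, 52, -82) = 52
ae (MAX): max(-17, -29) = -17
h (MIN): min(71, 52, -17) = -17
af (MAX): max(-22, -3) = -3
ag (MAX): max(10, -83) = 10
ah (MAX): max(89, 52, 5) = 89
j (MIN): min(-3, 10, 89) = -3
aj (MAX): max(63, -54) = 63
ak (MAX): max(-37, -73) = -37
am (MAX): max(-65, -95) = -65
k (MIN): min(63, -37, -65) = -65
M3 (MAX): max(-17, -3, -65) = -3
S0 (MIN): min(50, 42, -3) = -3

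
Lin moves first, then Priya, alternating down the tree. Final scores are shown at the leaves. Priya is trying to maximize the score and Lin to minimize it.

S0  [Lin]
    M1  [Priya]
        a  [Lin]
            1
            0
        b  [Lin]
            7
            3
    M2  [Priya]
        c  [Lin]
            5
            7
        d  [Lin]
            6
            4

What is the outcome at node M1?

a (Lin): min(1, 0) = 0
b (Lin): min(7, 3) = 3
M1 (Priya): max(0, 3) = 3

3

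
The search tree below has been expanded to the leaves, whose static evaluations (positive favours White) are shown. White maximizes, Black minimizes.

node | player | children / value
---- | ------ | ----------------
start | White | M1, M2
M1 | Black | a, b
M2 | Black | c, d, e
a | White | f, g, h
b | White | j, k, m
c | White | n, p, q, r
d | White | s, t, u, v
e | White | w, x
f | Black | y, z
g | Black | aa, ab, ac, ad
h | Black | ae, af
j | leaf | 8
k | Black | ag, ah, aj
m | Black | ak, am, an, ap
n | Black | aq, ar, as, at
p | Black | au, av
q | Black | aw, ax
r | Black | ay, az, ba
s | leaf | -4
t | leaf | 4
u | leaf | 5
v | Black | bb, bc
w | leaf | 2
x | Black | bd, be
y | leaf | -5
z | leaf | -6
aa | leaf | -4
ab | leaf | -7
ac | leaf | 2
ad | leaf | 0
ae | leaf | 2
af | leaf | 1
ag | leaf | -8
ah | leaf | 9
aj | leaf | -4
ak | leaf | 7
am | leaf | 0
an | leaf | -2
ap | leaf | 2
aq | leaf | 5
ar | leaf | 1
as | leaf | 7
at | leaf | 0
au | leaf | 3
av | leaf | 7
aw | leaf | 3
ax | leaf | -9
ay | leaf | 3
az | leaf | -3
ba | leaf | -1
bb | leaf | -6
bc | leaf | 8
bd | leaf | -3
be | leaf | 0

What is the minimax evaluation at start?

2

f (Black): min(-5, -6) = -6
g (Black): min(-4, -7, 2, 0) = -7
h (Black): min(2, 1) = 1
a (White): max(-6, -7, 1) = 1
k (Black): min(-8, 9, -4) = -8
m (Black): min(7, 0, -2, 2) = -2
b (White): max(8, -8, -2) = 8
M1 (Black): min(1, 8) = 1
n (Black): min(5, 1, 7, 0) = 0
p (Black): min(3, 7) = 3
q (Black): min(3, -9) = -9
r (Black): min(3, -3, -1) = -3
c (White): max(0, 3, -9, -3) = 3
v (Black): min(-6, 8) = -6
d (White): max(-4, 4, 5, -6) = 5
x (Black): min(-3, 0) = -3
e (White): max(2, -3) = 2
M2 (Black): min(3, 5, 2) = 2
start (White): max(1, 2) = 2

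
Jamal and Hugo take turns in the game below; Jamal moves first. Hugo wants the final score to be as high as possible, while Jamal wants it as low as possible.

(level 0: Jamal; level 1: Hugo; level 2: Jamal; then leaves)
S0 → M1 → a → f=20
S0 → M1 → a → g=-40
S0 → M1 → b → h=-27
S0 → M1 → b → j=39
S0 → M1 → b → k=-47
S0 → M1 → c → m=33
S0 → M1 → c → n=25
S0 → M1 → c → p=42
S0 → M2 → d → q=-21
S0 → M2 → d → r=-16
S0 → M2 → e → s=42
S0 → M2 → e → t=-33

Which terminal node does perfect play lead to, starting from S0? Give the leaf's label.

q

a (Jamal): min(20, -40) = -40
b (Jamal): min(-27, 39, -47) = -47
c (Jamal): min(33, 25, 42) = 25
M1 (Hugo): max(-40, -47, 25) = 25
d (Jamal): min(-21, -16) = -21
e (Jamal): min(42, -33) = -33
M2 (Hugo): max(-21, -33) = -21
S0 (Jamal): min(25, -21) = -21
At S0, Jamal picks M2 (lowest: -21).
At M2, Hugo picks d (highest: -21).
At d, Jamal picks q (lowest: -21).
Terminal value -21.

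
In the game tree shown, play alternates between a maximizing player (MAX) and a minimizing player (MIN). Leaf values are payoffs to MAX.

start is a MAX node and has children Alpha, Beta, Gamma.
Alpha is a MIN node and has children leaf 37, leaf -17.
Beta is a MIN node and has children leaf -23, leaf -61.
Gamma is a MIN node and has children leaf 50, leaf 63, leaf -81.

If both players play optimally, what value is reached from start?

-17

Alpha (MIN): min(37, -17) = -17
Beta (MIN): min(-23, -61) = -61
Gamma (MIN): min(50, 63, -81) = -81
start (MAX): max(-17, -61, -81) = -17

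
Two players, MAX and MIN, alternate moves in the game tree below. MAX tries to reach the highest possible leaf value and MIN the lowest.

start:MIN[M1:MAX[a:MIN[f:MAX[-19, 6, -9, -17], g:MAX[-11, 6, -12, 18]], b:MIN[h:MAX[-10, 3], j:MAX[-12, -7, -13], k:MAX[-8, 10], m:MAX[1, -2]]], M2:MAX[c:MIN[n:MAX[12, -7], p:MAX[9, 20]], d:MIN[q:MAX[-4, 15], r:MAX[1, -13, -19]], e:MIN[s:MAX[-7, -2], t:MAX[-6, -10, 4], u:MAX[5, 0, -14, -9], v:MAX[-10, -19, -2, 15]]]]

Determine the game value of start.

6

f (MAX): max(-19, 6, -9, -17) = 6
g (MAX): max(-11, 6, -12, 18) = 18
a (MIN): min(6, 18) = 6
h (MAX): max(-10, 3) = 3
j (MAX): max(-12, -7, -13) = -7
k (MAX): max(-8, 10) = 10
m (MAX): max(1, -2) = 1
b (MIN): min(3, -7, 10, 1) = -7
M1 (MAX): max(6, -7) = 6
n (MAX): max(12, -7) = 12
p (MAX): max(9, 20) = 20
c (MIN): min(12, 20) = 12
q (MAX): max(-4, 15) = 15
r (MAX): max(1, -13, -19) = 1
d (MIN): min(15, 1) = 1
s (MAX): max(-7, -2) = -2
t (MAX): max(-6, -10, 4) = 4
u (MAX): max(5, 0, -14, -9) = 5
v (MAX): max(-10, -19, -2, 15) = 15
e (MIN): min(-2, 4, 5, 15) = -2
M2 (MAX): max(12, 1, -2) = 12
start (MIN): min(6, 12) = 6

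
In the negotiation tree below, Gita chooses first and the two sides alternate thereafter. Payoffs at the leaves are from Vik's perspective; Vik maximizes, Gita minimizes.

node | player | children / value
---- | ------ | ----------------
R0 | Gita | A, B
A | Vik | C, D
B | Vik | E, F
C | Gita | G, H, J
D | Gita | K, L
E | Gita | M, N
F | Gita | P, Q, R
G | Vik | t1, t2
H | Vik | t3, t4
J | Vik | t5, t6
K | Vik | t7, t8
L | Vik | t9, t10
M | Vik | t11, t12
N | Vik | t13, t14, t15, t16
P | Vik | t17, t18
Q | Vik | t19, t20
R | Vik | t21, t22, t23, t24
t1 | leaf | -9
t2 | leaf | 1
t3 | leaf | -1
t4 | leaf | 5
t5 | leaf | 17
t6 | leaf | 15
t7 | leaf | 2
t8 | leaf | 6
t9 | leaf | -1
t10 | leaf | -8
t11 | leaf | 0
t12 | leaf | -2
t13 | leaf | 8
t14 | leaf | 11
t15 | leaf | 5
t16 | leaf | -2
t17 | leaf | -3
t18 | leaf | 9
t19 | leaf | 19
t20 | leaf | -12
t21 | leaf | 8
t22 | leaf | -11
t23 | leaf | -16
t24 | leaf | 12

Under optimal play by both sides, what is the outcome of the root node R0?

G (Vik): max(-9, 1) = 1
H (Vik): max(-1, 5) = 5
J (Vik): max(17, 15) = 17
C (Gita): min(1, 5, 17) = 1
K (Vik): max(2, 6) = 6
L (Vik): max(-1, -8) = -1
D (Gita): min(6, -1) = -1
A (Vik): max(1, -1) = 1
M (Vik): max(0, -2) = 0
N (Vik): max(8, 11, 5, -2) = 11
E (Gita): min(0, 11) = 0
P (Vik): max(-3, 9) = 9
Q (Vik): max(19, -12) = 19
R (Vik): max(8, -11, -16, 12) = 12
F (Gita): min(9, 19, 12) = 9
B (Vik): max(0, 9) = 9
R0 (Gita): min(1, 9) = 1

1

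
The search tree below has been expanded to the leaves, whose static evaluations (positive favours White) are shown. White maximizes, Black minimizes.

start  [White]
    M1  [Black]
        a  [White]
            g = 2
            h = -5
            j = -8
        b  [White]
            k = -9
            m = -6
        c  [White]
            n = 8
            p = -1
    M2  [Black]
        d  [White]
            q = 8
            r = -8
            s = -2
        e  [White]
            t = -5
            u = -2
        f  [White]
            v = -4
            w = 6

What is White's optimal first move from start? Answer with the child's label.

M2

a (White): max(2, -5, -8) = 2
b (White): max(-9, -6) = -6
c (White): max(8, -1) = 8
M1 (Black): min(2, -6, 8) = -6
d (White): max(8, -8, -2) = 8
e (White): max(-5, -2) = -2
f (White): max(-4, 6) = 6
M2 (Black): min(8, -2, 6) = -2
start (White): max(-6, -2) = -2
White at start wants the highest of {M1=-6, M2=-2}, so chooses M2.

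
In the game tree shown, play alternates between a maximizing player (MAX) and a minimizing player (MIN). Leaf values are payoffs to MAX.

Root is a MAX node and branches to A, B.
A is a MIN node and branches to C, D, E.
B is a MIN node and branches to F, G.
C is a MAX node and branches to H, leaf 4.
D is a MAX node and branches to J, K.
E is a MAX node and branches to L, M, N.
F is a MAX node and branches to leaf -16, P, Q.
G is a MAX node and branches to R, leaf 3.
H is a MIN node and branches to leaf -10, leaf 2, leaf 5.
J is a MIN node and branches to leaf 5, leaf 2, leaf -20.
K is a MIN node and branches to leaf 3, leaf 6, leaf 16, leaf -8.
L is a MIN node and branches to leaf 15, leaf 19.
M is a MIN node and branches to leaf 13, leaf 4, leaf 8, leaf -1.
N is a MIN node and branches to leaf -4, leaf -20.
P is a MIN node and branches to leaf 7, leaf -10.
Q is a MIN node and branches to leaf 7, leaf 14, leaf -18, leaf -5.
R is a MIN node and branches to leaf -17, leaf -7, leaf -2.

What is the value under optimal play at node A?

H (MIN): min(-10, 2, 5) = -10
C (MAX): max(-10, 4) = 4
J (MIN): min(5, 2, -20) = -20
K (MIN): min(3, 6, 16, -8) = -8
D (MAX): max(-20, -8) = -8
L (MIN): min(15, 19) = 15
M (MIN): min(13, 4, 8, -1) = -1
N (MIN): min(-4, -20) = -20
E (MAX): max(15, -1, -20) = 15
A (MIN): min(4, -8, 15) = -8

-8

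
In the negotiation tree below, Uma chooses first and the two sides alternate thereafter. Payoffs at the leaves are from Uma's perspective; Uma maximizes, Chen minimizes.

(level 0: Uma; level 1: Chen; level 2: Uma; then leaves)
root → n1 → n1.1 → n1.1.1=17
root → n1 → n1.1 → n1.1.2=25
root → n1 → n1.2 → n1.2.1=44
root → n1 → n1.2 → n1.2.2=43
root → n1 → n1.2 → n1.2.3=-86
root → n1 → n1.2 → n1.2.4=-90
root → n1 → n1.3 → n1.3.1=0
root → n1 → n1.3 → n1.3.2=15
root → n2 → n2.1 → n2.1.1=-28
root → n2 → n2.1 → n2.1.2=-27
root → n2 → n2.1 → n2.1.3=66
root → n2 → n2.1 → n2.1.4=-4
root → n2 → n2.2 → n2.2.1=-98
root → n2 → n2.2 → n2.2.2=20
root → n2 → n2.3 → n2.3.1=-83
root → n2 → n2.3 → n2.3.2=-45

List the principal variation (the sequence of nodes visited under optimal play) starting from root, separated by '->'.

root -> n1 -> n1.3 -> n1.3.2

n1.1 (Uma): max(17, 25) = 25
n1.2 (Uma): max(44, 43, -86, -90) = 44
n1.3 (Uma): max(0, 15) = 15
n1 (Chen): min(25, 44, 15) = 15
n2.1 (Uma): max(-28, -27, 66, -4) = 66
n2.2 (Uma): max(-98, 20) = 20
n2.3 (Uma): max(-83, -45) = -45
n2 (Chen): min(66, 20, -45) = -45
root (Uma): max(15, -45) = 15
At root, Uma picks n1 (highest: 15).
At n1, Chen picks n1.3 (lowest: 15).
At n1.3, Uma picks n1.3.2 (highest: 15).
Terminal value 15.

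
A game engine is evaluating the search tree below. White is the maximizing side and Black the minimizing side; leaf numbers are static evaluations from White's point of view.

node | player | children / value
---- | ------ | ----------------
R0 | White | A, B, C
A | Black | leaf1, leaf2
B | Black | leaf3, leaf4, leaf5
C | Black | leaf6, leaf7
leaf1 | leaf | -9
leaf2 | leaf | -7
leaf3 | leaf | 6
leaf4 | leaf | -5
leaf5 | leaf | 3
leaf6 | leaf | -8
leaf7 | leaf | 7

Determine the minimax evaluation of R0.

-5

A (Black): min(-9, -7) = -9
B (Black): min(6, -5, 3) = -5
C (Black): min(-8, 7) = -8
R0 (White): max(-9, -5, -8) = -5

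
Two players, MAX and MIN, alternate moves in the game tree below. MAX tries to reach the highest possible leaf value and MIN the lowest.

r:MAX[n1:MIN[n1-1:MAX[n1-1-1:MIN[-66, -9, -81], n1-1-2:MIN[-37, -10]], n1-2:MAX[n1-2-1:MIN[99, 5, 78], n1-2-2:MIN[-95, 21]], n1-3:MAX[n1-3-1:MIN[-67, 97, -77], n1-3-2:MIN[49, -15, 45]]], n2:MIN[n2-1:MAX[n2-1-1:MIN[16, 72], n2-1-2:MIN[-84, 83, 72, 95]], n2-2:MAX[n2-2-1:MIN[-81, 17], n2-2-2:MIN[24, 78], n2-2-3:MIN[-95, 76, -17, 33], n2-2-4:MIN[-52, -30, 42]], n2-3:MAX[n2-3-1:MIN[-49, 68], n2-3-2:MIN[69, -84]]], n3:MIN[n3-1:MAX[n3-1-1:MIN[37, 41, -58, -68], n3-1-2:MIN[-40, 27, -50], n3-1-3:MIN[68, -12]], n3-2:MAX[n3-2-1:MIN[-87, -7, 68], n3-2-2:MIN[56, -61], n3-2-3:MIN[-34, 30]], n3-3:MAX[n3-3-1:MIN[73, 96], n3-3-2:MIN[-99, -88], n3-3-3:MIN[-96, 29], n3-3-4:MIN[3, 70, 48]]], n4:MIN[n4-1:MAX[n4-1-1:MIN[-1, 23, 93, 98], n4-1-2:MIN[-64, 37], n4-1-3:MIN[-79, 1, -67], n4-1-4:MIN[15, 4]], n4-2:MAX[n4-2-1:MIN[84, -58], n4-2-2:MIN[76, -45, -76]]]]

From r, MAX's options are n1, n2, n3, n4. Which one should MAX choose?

n1-1-1 (MIN): min(-66, -9, -81) = -81
n1-1-2 (MIN): min(-37, -10) = -37
n1-1 (MAX): max(-81, -37) = -37
n1-2-1 (MIN): min(99, 5, 78) = 5
n1-2-2 (MIN): min(-95, 21) = -95
n1-2 (MAX): max(5, -95) = 5
n1-3-1 (MIN): min(-67, 97, -77) = -77
n1-3-2 (MIN): min(49, -15, 45) = -15
n1-3 (MAX): max(-77, -15) = -15
n1 (MIN): min(-37, 5, -15) = -37
n2-1-1 (MIN): min(16, 72) = 16
n2-1-2 (MIN): min(-84, 83, 72, 95) = -84
n2-1 (MAX): max(16, -84) = 16
n2-2-1 (MIN): min(-81, 17) = -81
n2-2-2 (MIN): min(24, 78) = 24
n2-2-3 (MIN): min(-95, 76, -17, 33) = -95
n2-2-4 (MIN): min(-52, -30, 42) = -52
n2-2 (MAX): max(-81, 24, -95, -52) = 24
n2-3-1 (MIN): min(-49, 68) = -49
n2-3-2 (MIN): min(69, -84) = -84
n2-3 (MAX): max(-49, -84) = -49
n2 (MIN): min(16, 24, -49) = -49
n3-1-1 (MIN): min(37, 41, -58, -68) = -68
n3-1-2 (MIN): min(-40, 27, -50) = -50
n3-1-3 (MIN): min(68, -12) = -12
n3-1 (MAX): max(-68, -50, -12) = -12
n3-2-1 (MIN): min(-87, -7, 68) = -87
n3-2-2 (MIN): min(56, -61) = -61
n3-2-3 (MIN): min(-34, 30) = -34
n3-2 (MAX): max(-87, -61, -34) = -34
n3-3-1 (MIN): min(73, 96) = 73
n3-3-2 (MIN): min(-99, -88) = -99
n3-3-3 (MIN): min(-96, 29) = -96
n3-3-4 (MIN): min(3, 70, 48) = 3
n3-3 (MAX): max(73, -99, -96, 3) = 73
n3 (MIN): min(-12, -34, 73) = -34
n4-1-1 (MIN): min(-1, 23, 93, 98) = -1
n4-1-2 (MIN): min(-64, 37) = -64
n4-1-3 (MIN): min(-79, 1, -67) = -79
n4-1-4 (MIN): min(15, 4) = 4
n4-1 (MAX): max(-1, -64, -79, 4) = 4
n4-2-1 (MIN): min(84, -58) = -58
n4-2-2 (MIN): min(76, -45, -76) = -76
n4-2 (MAX): max(-58, -76) = -58
n4 (MIN): min(4, -58) = -58
r (MAX): max(-37, -49, -34, -58) = -34
MAX at r wants the highest of {n1=-37, n2=-49, n3=-34, n4=-58}, so chooses n3.

n3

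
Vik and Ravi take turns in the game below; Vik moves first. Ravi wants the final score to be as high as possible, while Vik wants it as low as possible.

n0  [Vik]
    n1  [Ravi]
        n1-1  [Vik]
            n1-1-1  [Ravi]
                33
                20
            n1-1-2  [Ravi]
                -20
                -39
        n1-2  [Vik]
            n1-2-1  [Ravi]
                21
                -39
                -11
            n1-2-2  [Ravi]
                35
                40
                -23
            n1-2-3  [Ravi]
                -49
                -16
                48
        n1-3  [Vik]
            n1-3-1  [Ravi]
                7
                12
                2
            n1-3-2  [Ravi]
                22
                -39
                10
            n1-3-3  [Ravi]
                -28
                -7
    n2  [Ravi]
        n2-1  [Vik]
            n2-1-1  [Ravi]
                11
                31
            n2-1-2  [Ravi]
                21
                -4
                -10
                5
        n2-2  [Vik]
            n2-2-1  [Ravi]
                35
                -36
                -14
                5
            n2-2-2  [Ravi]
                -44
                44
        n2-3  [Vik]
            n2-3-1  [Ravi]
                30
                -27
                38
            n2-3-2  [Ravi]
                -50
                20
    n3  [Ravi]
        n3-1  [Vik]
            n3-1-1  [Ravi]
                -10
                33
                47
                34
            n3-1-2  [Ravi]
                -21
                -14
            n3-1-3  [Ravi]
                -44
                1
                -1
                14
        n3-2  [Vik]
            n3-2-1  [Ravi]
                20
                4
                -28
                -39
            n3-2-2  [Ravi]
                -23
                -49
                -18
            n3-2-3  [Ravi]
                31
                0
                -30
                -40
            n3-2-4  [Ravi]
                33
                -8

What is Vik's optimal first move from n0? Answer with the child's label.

n3

n1-1-1 (Ravi): max(33, 20) = 33
n1-1-2 (Ravi): max(-20, -39) = -20
n1-1 (Vik): min(33, -20) = -20
n1-2-1 (Ravi): max(21, -39, -11) = 21
n1-2-2 (Ravi): max(35, 40, -23) = 40
n1-2-3 (Ravi): max(-49, -16, 48) = 48
n1-2 (Vik): min(21, 40, 48) = 21
n1-3-1 (Ravi): max(7, 12, 2) = 12
n1-3-2 (Ravi): max(22, -39, 10) = 22
n1-3-3 (Ravi): max(-28, -7) = -7
n1-3 (Vik): min(12, 22, -7) = -7
n1 (Ravi): max(-20, 21, -7) = 21
n2-1-1 (Ravi): max(11, 31) = 31
n2-1-2 (Ravi): max(21, -4, -10, 5) = 21
n2-1 (Vik): min(31, 21) = 21
n2-2-1 (Ravi): max(35, -36, -14, 5) = 35
n2-2-2 (Ravi): max(-44, 44) = 44
n2-2 (Vik): min(35, 44) = 35
n2-3-1 (Ravi): max(30, -27, 38) = 38
n2-3-2 (Ravi): max(-50, 20) = 20
n2-3 (Vik): min(38, 20) = 20
n2 (Ravi): max(21, 35, 20) = 35
n3-1-1 (Ravi): max(-10, 33, 47, 34) = 47
n3-1-2 (Ravi): max(-21, -14) = -14
n3-1-3 (Ravi): max(-44, 1, -1, 14) = 14
n3-1 (Vik): min(47, -14, 14) = -14
n3-2-1 (Ravi): max(20, 4, -28, -39) = 20
n3-2-2 (Ravi): max(-23, -49, -18) = -18
n3-2-3 (Ravi): max(31, 0, -30, -40) = 31
n3-2-4 (Ravi): max(33, -8) = 33
n3-2 (Vik): min(20, -18, 31, 33) = -18
n3 (Ravi): max(-14, -18) = -14
n0 (Vik): min(21, 35, -14) = -14
Vik at n0 wants the lowest of {n1=21, n2=35, n3=-14}, so chooses n3.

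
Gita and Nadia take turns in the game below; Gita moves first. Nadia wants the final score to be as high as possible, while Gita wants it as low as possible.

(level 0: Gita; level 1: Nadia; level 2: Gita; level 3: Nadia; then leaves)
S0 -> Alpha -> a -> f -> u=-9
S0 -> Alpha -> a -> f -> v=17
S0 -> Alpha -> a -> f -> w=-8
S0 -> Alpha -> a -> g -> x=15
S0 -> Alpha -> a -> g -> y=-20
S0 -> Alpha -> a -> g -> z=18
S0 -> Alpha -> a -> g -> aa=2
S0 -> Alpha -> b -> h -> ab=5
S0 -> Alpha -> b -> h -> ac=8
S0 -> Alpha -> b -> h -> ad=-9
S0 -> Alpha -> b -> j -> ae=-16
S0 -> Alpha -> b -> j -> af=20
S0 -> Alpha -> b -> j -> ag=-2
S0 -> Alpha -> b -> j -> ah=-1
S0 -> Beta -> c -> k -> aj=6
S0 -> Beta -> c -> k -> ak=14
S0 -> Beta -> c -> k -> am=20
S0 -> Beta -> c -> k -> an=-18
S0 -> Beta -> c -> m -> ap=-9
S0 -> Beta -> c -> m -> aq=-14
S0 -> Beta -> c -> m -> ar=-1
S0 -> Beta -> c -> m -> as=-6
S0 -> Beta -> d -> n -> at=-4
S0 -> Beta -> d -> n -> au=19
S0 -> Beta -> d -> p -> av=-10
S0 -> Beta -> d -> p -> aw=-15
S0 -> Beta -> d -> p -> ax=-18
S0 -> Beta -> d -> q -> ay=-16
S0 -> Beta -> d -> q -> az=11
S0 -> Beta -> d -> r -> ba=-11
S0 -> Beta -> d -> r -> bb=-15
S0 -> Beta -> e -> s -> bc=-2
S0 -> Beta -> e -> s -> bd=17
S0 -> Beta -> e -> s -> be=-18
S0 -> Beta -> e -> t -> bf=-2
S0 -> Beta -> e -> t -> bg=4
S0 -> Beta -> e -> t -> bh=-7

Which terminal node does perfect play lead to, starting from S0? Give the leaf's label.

bg

f (Nadia): max(-9, 17, -8) = 17
g (Nadia): max(15, -20, 18, 2) = 18
a (Gita): min(17, 18) = 17
h (Nadia): max(5, 8, -9) = 8
j (Nadia): max(-16, 20, -2, -1) = 20
b (Gita): min(8, 20) = 8
Alpha (Nadia): max(17, 8) = 17
k (Nadia): max(6, 14, 20, -18) = 20
m (Nadia): max(-9, -14, -1, -6) = -1
c (Gita): min(20, -1) = -1
n (Nadia): max(-4, 19) = 19
p (Nadia): max(-10, -15, -18) = -10
q (Nadia): max(-16, 11) = 11
r (Nadia): max(-11, -15) = -11
d (Gita): min(19, -10, 11, -11) = -11
s (Nadia): max(-2, 17, -18) = 17
t (Nadia): max(-2, 4, -7) = 4
e (Gita): min(17, 4) = 4
Beta (Nadia): max(-1, -11, 4) = 4
S0 (Gita): min(17, 4) = 4
At S0, Gita picks Beta (lowest: 4).
At Beta, Nadia picks e (highest: 4).
At e, Gita picks t (lowest: 4).
At t, Nadia picks bg (highest: 4).
Terminal value 4.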